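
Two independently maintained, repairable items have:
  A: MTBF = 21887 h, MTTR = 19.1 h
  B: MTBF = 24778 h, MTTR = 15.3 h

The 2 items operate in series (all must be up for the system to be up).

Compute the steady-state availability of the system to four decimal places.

0.9985

A(A) = MTBF/(MTBF+MTTR) = 21887/(21887+19.1) = 0.999128
A(B) = MTBF/(MTBF+MTTR) = 24778/(24778+15.3) = 0.999383
Series availability: 0.999128 × 0.999383 = 0.9985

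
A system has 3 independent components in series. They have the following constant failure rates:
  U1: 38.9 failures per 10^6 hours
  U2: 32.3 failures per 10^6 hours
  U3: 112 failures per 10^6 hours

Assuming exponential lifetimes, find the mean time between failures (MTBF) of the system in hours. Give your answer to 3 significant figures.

5460

Series of exponential components: λ_sys = Σ λ_i
λ_sys = 0.0000389 + 0.0000323 + 0.000112 = 1.8320e-04 /h
MTBF = 1 / λ_sys = 5460 h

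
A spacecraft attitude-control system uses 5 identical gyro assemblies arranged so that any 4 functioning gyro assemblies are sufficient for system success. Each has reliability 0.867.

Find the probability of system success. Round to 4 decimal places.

R = Σ_{i=4}^{5} C(5,i) p^i (1−p)^{5−i} with p = 0.867
C(5,4)·0.867^4·0.133^1 = 0.375749
C(5,5)·0.867^5·0.133^0 = 0.489887
Sum = 0.8656

0.8656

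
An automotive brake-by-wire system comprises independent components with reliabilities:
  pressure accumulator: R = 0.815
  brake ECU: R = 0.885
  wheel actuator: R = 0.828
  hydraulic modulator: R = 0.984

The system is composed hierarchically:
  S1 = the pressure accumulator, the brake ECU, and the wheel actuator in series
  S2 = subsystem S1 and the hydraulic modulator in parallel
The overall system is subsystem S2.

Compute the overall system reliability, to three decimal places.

0.994

Series (pressure accumulator, brake ECU, and wheel actuator): 0.81500 × 0.88500 × 0.82800 = 0.59722
Parallel ([0.59722] and hydraulic modulator): 1 − (1 − 0.59722)(1 − 0.98400) = 0.994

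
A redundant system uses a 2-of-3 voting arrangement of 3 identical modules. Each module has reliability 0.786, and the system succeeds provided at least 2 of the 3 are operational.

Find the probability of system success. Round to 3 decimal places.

0.882

R = Σ_{i=2}^{3} C(3,i) p^i (1−p)^{3−i} with p = 0.786
C(3,2)·0.786^2·0.214^1 = 0.39663
C(3,3)·0.786^3·0.214^0 = 0.48559
Sum = 0.882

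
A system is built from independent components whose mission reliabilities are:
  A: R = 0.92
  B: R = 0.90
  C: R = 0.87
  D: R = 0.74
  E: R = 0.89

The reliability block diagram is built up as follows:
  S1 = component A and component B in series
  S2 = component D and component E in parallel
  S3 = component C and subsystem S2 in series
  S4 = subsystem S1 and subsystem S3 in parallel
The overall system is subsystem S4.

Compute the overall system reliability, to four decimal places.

Series (A and B): 0.920000 × 0.900000 = 0.828000
Parallel (D and E): 1 − (1 − 0.740000)(1 − 0.890000) = 0.971400
Series (C and [0.971400]): 0.870000 × 0.971400 = 0.845118
Parallel ([0.828000] and [0.845118]): 1 − (1 − 0.828000)(1 − 0.845118) = 0.9734

0.9734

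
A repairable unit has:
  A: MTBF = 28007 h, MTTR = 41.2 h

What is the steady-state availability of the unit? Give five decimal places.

0.99853

A(A) = MTBF/(MTBF+MTTR) = 28007/(28007+41.2) = 0.99853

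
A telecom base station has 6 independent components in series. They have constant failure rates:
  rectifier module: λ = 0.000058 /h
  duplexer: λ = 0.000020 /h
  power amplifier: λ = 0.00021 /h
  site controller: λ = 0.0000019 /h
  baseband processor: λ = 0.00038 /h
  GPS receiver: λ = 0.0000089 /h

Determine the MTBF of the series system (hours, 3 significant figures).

Series of exponential components: λ_sys = Σ λ_i
λ_sys = 0.000058 + 0.000020 + 0.00021 + 0.0000019 + 0.00038 + 0.0000089 = 6.7880e-04 /h
MTBF = 1 / λ_sys = 1470 h

1470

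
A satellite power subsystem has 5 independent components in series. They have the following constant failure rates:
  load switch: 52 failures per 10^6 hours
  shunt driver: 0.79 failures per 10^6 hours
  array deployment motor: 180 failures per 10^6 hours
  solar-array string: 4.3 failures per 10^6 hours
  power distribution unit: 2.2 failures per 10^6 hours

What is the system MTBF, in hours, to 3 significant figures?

Series of exponential components: λ_sys = Σ λ_i
λ_sys = 0.000052 + 0.00000079 + 0.00018 + 0.0000043 + 0.0000022 = 2.3929e-04 /h
MTBF = 1 / λ_sys = 4180 h

4180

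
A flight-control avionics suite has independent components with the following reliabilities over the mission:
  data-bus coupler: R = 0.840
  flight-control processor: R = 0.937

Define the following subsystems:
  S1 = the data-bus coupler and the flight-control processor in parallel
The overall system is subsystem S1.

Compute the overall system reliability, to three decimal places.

0.990

Parallel (data-bus coupler and flight-control processor): 1 − (1 − 0.84000)(1 − 0.93700) = 0.990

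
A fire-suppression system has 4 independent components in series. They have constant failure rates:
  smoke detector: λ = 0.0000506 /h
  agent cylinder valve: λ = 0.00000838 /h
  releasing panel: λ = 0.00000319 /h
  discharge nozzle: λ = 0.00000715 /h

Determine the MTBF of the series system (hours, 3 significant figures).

14400

Series of exponential components: λ_sys = Σ λ_i
λ_sys = 0.0000506 + 0.00000838 + 0.00000319 + 0.00000715 = 6.9320e-05 /h
MTBF = 1 / λ_sys = 14400 h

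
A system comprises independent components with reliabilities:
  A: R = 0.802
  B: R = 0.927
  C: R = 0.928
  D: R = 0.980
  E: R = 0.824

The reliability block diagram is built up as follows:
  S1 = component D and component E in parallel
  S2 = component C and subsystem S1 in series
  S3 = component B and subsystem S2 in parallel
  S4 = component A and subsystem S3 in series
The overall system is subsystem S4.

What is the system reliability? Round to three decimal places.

Parallel (D and E): 1 − (1 − 0.98000)(1 − 0.82400) = 0.99648
Series (C and [0.99648]): 0.92800 × 0.99648 = 0.92473
Parallel (B and [0.92473]): 1 − (1 − 0.92700)(1 − 0.92473) = 0.99451
Series (A and [0.99451]): 0.80200 × 0.99451 = 0.798

0.798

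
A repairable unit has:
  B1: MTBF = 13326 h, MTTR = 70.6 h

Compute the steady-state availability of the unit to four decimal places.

0.9947

A(B1) = MTBF/(MTBF+MTTR) = 13326/(13326+70.6) = 0.9947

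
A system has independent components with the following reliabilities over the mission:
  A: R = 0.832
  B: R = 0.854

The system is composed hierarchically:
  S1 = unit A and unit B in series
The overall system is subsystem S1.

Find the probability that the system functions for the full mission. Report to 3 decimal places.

0.711

Series (A and B): 0.83200 × 0.85400 = 0.711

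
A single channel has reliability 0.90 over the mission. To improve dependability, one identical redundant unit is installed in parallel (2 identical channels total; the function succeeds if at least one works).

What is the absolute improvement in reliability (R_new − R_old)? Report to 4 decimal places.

0.0900

R_before = 0.90
R_after = 1 − (1 − 0.90)^2 = 0.9900
ΔR = 0.9900 − 0.90 = 0.0900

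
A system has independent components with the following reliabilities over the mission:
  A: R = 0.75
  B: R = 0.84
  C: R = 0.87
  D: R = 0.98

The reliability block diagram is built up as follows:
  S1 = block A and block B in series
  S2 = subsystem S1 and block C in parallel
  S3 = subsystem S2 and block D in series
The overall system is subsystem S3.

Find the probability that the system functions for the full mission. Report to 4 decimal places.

Series (A and B): 0.750000 × 0.840000 = 0.630000
Parallel ([0.630000] and C): 1 − (1 − 0.630000)(1 − 0.870000) = 0.951900
Series ([0.951900] and D): 0.951900 × 0.980000 = 0.9329

0.9329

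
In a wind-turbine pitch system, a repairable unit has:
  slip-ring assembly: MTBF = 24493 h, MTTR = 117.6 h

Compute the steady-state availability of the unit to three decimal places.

A(slip-ring assembly) = MTBF/(MTBF+MTTR) = 24493/(24493+117.6) = 0.995

0.995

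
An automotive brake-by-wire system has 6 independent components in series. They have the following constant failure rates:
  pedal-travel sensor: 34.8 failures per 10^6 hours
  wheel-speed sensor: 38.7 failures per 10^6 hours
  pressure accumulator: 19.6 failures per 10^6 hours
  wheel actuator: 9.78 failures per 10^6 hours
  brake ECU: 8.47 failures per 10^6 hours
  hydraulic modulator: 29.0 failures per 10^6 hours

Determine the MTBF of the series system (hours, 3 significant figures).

7130

Series of exponential components: λ_sys = Σ λ_i
λ_sys = 0.0000348 + 0.0000387 + 0.0000196 + 0.00000978 + 0.00000847 + 0.0000290 = 1.4035e-04 /h
MTBF = 1 / λ_sys = 7130 h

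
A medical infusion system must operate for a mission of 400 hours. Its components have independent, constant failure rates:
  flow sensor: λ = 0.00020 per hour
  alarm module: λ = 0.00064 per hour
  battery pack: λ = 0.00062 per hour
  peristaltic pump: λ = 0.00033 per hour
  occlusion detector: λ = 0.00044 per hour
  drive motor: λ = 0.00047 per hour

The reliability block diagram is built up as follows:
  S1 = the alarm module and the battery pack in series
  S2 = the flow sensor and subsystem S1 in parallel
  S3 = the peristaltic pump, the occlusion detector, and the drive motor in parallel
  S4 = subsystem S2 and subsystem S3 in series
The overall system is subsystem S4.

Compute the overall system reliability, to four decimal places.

R(flow sensor) = exp(−0.00020 × 400) = 0.923116
R(alarm module) = exp(−0.00064 × 400) = 0.774142
R(battery pack) = exp(−0.00062 × 400) = 0.780360
R(peristaltic pump) = exp(−0.00033 × 400) = 0.876341
R(occlusion detector) = exp(−0.00044 × 400) = 0.838618
R(drive motor) = exp(−0.00047 × 400) = 0.828615
Series (alarm module and battery pack): 0.774142 × 0.780360 = 0.604109
Parallel (flow sensor and [0.604109]): 1 − (1 − 0.923116)(1 − 0.604109) = 0.969562
Parallel (peristaltic pump, occlusion detector, and drive motor): 1 − (1 − 0.876341)(1 − 0.838618)(1 − 0.828615) = 0.996580
Series ([0.969562] and [0.996580]): 0.969562 × 0.996580 = 0.9662

0.9662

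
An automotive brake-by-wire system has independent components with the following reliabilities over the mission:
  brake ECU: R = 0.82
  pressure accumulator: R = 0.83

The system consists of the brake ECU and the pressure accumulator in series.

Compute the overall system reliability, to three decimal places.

Series (brake ECU and pressure accumulator): 0.82000 × 0.83000 = 0.681

0.681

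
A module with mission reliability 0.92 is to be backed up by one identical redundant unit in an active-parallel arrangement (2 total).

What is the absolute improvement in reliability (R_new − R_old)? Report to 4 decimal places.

R_before = 0.92
R_after = 1 − (1 − 0.92)^2 = 0.9936
ΔR = 0.9936 − 0.92 = 0.0736

0.0736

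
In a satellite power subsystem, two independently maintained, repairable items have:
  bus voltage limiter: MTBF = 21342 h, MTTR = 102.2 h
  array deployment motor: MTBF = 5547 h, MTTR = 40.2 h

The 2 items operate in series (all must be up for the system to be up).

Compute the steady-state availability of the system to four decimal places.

A(bus voltage limiter) = MTBF/(MTBF+MTTR) = 21342/(21342+102.2) = 0.995234
A(array deployment motor) = MTBF/(MTBF+MTTR) = 5547/(5547+40.2) = 0.992805
Series availability: 0.995234 × 0.992805 = 0.9881

0.9881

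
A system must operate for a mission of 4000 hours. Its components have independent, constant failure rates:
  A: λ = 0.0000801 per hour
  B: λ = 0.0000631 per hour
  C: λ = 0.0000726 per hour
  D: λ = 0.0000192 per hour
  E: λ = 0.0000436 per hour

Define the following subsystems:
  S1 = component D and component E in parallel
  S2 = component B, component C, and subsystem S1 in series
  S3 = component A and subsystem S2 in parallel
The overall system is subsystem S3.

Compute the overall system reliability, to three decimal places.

0.883

R(A) = exp(−0.0000801 × 4000) = 0.72586
R(B) = exp(−0.0000631 × 4000) = 0.77693
R(C) = exp(−0.0000726 × 4000) = 0.74796
R(D) = exp(−0.0000192 × 4000) = 0.92608
R(E) = exp(−0.0000436 × 4000) = 0.83996
Parallel (D and E): 1 − (1 − 0.92608)(1 − 0.83996) = 0.98817
Series (B, C, and [0.98817]): 0.77693 × 0.74796 × 0.98817 = 0.57424
Parallel (A and [0.57424]): 1 − (1 − 0.72586)(1 − 0.57424) = 0.883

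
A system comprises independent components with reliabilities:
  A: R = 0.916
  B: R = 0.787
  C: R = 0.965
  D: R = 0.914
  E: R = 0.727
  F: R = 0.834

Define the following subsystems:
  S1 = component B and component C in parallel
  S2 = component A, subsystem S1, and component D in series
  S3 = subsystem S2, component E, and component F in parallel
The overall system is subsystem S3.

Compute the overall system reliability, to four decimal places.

0.9923

Parallel (B and C): 1 − (1 − 0.787000)(1 − 0.965000) = 0.992545
Series (A, [0.992545], and D): 0.916000 × 0.992545 × 0.914000 = 0.830982
Parallel ([0.830982], E, and F): 1 − (1 − 0.830982)(1 − 0.727000)(1 − 0.834000) = 0.9923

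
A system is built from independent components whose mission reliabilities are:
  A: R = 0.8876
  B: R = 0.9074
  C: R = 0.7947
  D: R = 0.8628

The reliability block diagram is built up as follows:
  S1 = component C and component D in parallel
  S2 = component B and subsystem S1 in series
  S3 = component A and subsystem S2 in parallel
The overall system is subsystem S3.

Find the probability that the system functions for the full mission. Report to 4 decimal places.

0.9867

Parallel (C and D): 1 − (1 − 0.794700)(1 − 0.862800) = 0.971833
Series (B and [0.971833]): 0.907400 × 0.971833 = 0.881841
Parallel (A and [0.881841]): 1 − (1 − 0.887600)(1 − 0.881841) = 0.9867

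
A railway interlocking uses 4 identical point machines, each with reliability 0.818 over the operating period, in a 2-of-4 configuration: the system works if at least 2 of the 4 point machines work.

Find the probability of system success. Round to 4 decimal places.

R = Σ_{i=2}^{4} C(4,i) p^i (1−p)^{4−i} with p = 0.818
C(4,2)·0.818^2·0.182^2 = 0.132984
C(4,3)·0.818^3·0.182^1 = 0.398466
C(4,4)·0.818^4·0.182^0 = 0.447727
Sum = 0.9792

0.9792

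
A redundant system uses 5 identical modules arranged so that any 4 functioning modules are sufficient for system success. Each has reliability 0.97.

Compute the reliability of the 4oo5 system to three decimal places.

0.992

R = Σ_{i=4}^{5} C(5,i) p^i (1−p)^{5−i} with p = 0.97
C(5,4)·0.97^4·0.03^1 = 0.13279
C(5,5)·0.97^5·0.03^0 = 0.85873
Sum = 0.992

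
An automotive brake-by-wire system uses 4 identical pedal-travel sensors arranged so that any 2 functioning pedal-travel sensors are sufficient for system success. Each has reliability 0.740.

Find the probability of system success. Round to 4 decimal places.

0.9434

R = Σ_{i=2}^{4} C(4,i) p^i (1−p)^{4−i} with p = 0.740
C(4,2)·0.740^2·0.260^2 = 0.222107
C(4,3)·0.740^3·0.260^1 = 0.421433
C(4,4)·0.740^4·0.260^0 = 0.299866
Sum = 0.9434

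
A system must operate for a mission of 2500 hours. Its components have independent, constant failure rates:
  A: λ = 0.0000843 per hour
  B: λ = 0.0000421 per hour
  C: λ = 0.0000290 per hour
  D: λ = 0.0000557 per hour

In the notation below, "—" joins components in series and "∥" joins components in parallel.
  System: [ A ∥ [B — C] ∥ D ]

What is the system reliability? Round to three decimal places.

R(A) = exp(−0.0000843 × 2500) = 0.80998
R(B) = exp(−0.0000421 × 2500) = 0.90010
R(C) = exp(−0.0000290 × 2500) = 0.93007
R(D) = exp(−0.0000557 × 2500) = 0.87001
Series (B and C): 0.90010 × 0.93007 = 0.83716
Parallel (A, [0.83716], and D): 1 − (1 − 0.80998)(1 − 0.83716)(1 − 0.87001) = 0.996

0.996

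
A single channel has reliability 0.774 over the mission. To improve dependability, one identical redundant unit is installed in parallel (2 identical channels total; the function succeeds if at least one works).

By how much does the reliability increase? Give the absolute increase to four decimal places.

0.1749

R_before = 0.774
R_after = 1 − (1 − 0.774)^2 = 0.9489
ΔR = 0.9489 − 0.774 = 0.1749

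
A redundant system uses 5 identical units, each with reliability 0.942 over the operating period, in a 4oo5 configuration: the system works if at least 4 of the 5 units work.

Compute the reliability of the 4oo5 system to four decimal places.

R = Σ_{i=4}^{5} C(5,i) p^i (1−p)^{5−i} with p = 0.942
C(5,4)·0.942^4·0.058^1 = 0.228350
C(5,5)·0.942^5·0.058^0 = 0.741745
Sum = 0.9701

0.9701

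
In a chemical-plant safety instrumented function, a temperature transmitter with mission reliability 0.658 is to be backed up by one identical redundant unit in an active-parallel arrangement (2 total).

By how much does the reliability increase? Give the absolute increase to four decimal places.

0.2250

R_before = 0.658
R_after = 1 − (1 − 0.658)^2 = 0.8830
ΔR = 0.8830 − 0.658 = 0.2250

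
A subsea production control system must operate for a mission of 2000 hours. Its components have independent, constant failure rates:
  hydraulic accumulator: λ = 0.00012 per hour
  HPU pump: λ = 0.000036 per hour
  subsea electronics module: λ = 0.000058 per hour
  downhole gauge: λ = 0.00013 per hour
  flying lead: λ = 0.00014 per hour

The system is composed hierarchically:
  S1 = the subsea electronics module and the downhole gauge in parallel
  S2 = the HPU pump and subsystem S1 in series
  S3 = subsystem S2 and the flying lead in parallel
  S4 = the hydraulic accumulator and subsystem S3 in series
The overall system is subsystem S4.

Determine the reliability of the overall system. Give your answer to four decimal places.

0.7688

R(hydraulic accumulator) = exp(−0.00012 × 2000) = 0.786628
R(HPU pump) = exp(−0.000036 × 2000) = 0.930531
R(subsea electronics module) = exp(−0.000058 × 2000) = 0.890475
R(downhole gauge) = exp(−0.00013 × 2000) = 0.771052
R(flying lead) = exp(−0.00014 × 2000) = 0.755784
Parallel (subsea electronics module and downhole gauge): 1 − (1 − 0.890475)(1 − 0.771052) = 0.974924
Series (HPU pump and [0.974924]): 0.930531 × 0.974924 = 0.907197
Parallel ([0.907197] and flying lead): 1 − (1 − 0.907197)(1 − 0.755784) = 0.977336
Series (hydraulic accumulator and [0.977336]): 0.786628 × 0.977336 = 0.7688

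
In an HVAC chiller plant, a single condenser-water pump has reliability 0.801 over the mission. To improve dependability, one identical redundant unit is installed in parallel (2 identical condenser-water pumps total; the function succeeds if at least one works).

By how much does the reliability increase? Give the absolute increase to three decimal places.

R_before = 0.801
R_after = 1 − (1 − 0.801)^2 = 0.960
ΔR = 0.960 − 0.801 = 0.159

0.159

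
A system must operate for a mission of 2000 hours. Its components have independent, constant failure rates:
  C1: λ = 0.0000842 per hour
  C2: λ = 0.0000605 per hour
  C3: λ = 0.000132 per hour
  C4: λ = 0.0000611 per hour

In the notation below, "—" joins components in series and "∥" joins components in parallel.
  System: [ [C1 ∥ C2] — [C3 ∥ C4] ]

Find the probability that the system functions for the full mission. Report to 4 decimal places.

0.9561

R(C1) = exp(−0.0000842 × 2000) = 0.845016
R(C2) = exp(−0.0000605 × 2000) = 0.886034
R(C3) = exp(−0.000132 × 2000) = 0.767974
R(C4) = exp(−0.0000611 × 2000) = 0.884971
Parallel (C1 and C2): 1 − (1 − 0.845016)(1 − 0.886034) = 0.982337
Parallel (C3 and C4): 1 − (1 − 0.767974)(1 − 0.884971) = 0.973310
Series ([0.982337] and [0.973310]): 0.982337 × 0.973310 = 0.9561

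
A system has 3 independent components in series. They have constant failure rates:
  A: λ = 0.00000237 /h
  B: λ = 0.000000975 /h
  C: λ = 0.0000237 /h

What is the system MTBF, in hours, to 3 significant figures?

37000

Series of exponential components: λ_sys = Σ λ_i
λ_sys = 0.00000237 + 0.000000975 + 0.0000237 = 2.7045e-05 /h
MTBF = 1 / λ_sys = 37000 h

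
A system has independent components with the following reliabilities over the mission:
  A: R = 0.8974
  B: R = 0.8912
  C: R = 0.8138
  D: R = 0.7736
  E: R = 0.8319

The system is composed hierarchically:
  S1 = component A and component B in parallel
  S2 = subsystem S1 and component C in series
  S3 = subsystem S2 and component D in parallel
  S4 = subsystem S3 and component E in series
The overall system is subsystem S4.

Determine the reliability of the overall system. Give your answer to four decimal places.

Parallel (A and B): 1 − (1 − 0.897400)(1 − 0.891200) = 0.988837
Series ([0.988837] and C): 0.988837 × 0.813800 = 0.804716
Parallel ([0.804716] and D): 1 − (1 − 0.804716)(1 − 0.773600) = 0.955788
Series ([0.955788] and E): 0.955788 × 0.831900 = 0.7951

0.7951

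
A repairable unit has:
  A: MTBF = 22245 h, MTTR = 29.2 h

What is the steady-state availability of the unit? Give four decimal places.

A(A) = MTBF/(MTBF+MTTR) = 22245/(22245+29.2) = 0.9987

0.9987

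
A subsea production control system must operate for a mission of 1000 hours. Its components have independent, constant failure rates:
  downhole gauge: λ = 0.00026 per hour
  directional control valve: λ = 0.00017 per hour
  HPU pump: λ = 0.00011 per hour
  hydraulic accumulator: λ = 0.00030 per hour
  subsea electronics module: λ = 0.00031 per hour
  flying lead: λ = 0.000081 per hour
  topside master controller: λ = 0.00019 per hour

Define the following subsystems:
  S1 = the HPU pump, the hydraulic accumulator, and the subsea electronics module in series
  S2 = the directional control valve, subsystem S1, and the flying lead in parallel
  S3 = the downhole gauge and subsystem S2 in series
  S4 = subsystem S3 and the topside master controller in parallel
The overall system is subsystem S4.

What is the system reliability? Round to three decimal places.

0.960

R(downhole gauge) = exp(−0.00026 × 1000) = 0.77105
R(directional control valve) = exp(−0.00017 × 1000) = 0.84366
R(HPU pump) = exp(−0.00011 × 1000) = 0.89583
R(hydraulic accumulator) = exp(−0.00030 × 1000) = 0.74082
R(subsea electronics module) = exp(−0.00031 × 1000) = 0.73345
R(flying lead) = exp(−0.000081 × 1000) = 0.92219
R(topside master controller) = exp(−0.00019 × 1000) = 0.82696
Series (HPU pump, hydraulic accumulator, and subsea electronics module): 0.89583 × 0.74082 × 0.73345 = 0.48675
Parallel (directional control valve, [0.48675], and flying lead): 1 − (1 − 0.84366)(1 − 0.48675)(1 − 0.92219) = 0.99376
Series (downhole gauge and [0.99376]): 0.77105 × 0.99376 = 0.76624
Parallel ([0.76624] and topside master controller): 1 − (1 − 0.76624)(1 − 0.82696) = 0.960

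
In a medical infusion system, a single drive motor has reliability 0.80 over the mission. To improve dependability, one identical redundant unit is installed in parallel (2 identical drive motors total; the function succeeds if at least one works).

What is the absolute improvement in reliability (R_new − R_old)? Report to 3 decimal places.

R_before = 0.80
R_after = 1 − (1 − 0.80)^2 = 0.960
ΔR = 0.960 − 0.80 = 0.160

0.160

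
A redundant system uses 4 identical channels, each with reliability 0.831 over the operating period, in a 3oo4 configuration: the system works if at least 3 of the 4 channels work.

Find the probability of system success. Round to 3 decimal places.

R = Σ_{i=3}^{4} C(4,i) p^i (1−p)^{4−i} with p = 0.831
C(4,3)·0.831^3·0.169^1 = 0.38793
C(4,4)·0.831^4·0.169^0 = 0.47687
Sum = 0.865

0.865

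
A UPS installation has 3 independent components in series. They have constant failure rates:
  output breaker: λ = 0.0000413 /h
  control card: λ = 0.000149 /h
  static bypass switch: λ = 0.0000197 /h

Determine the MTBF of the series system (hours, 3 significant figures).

Series of exponential components: λ_sys = Σ λ_i
λ_sys = 0.0000413 + 0.000149 + 0.0000197 = 2.1000e-04 /h
MTBF = 1 / λ_sys = 4760 h

4760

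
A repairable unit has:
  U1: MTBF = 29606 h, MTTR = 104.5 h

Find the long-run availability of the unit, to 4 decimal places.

A(U1) = MTBF/(MTBF+MTTR) = 29606/(29606+104.5) = 0.9965

0.9965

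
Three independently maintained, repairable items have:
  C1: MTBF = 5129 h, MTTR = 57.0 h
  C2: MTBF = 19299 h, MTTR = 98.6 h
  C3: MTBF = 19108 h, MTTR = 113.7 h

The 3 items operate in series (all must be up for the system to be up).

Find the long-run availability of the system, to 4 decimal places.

0.9782

A(C1) = MTBF/(MTBF+MTTR) = 5129/(5129+57.0) = 0.989009
A(C2) = MTBF/(MTBF+MTTR) = 19299/(19299+98.6) = 0.994917
A(C3) = MTBF/(MTBF+MTTR) = 19108/(19108+113.7) = 0.994085
Series availability: 0.989009 × 0.994917 × 0.994085 = 0.9782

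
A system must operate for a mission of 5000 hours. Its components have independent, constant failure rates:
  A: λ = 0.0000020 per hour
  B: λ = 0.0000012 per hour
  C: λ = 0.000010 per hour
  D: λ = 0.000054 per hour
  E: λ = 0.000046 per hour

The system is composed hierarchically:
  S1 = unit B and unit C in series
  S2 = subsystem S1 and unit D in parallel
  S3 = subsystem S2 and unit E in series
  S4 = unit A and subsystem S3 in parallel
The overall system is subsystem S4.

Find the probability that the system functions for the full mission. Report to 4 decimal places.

R(A) = exp(−0.0000020 × 5000) = 0.990050
R(B) = exp(−0.0000012 × 5000) = 0.994018
R(C) = exp(−0.000010 × 5000) = 0.951229
R(D) = exp(−0.000054 × 5000) = 0.763379
R(E) = exp(−0.000046 × 5000) = 0.794534
Series (B and C): 0.994018 × 0.951229 = 0.945539
Parallel ([0.945539] and D): 1 − (1 − 0.945539)(1 − 0.763379) = 0.987113
Series ([0.987113] and E): 0.987113 × 0.794534 = 0.784295
Parallel (A and [0.784295]): 1 − (1 − 0.990050)(1 − 0.784295) = 0.9979

0.9979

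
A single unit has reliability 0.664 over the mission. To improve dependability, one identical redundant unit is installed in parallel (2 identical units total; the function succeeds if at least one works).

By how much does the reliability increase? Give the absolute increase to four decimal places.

0.2231

R_before = 0.664
R_after = 1 − (1 − 0.664)^2 = 0.8871
ΔR = 0.8871 − 0.664 = 0.2231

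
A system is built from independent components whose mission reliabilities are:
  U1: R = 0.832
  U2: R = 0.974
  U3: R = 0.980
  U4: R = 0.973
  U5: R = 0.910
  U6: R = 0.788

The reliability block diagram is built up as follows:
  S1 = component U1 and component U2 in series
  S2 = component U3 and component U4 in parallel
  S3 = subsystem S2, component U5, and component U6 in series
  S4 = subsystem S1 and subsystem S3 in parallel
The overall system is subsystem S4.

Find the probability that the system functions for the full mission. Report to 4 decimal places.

0.9463

Series (U1 and U2): 0.832000 × 0.974000 = 0.810368
Parallel (U3 and U4): 1 − (1 − 0.980000)(1 − 0.973000) = 0.999460
Series ([0.999460], U5, and U6): 0.999460 × 0.910000 × 0.788000 = 0.716693
Parallel ([0.810368] and [0.716693]): 1 − (1 − 0.810368)(1 − 0.716693) = 0.9463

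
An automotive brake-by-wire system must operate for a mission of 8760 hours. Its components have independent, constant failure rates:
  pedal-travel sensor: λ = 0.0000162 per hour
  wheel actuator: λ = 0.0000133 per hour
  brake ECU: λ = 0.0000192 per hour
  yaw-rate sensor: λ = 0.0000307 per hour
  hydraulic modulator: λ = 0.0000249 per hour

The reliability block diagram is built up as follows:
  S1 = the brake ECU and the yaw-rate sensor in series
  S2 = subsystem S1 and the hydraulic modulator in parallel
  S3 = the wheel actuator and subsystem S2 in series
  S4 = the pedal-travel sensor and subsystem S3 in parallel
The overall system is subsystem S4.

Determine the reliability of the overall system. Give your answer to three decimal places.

R(pedal-travel sensor) = exp(−0.0000162 × 8760) = 0.86770
R(wheel actuator) = exp(−0.0000133 × 8760) = 0.89002
R(brake ECU) = exp(−0.0000192 × 8760) = 0.84519
R(yaw-rate sensor) = exp(−0.0000307 × 8760) = 0.76420
R(hydraulic modulator) = exp(−0.0000249 × 8760) = 0.80403
Series (brake ECU and yaw-rate sensor): 0.84519 × 0.76420 = 0.64589
Parallel ([0.64589] and hydraulic modulator): 1 − (1 − 0.64589)(1 − 0.80403) = 0.93061
Series (wheel actuator and [0.93061]): 0.89002 × 0.93061 = 0.82826
Parallel (pedal-travel sensor and [0.82826]): 1 − (1 − 0.86770)(1 − 0.82826) = 0.977

0.977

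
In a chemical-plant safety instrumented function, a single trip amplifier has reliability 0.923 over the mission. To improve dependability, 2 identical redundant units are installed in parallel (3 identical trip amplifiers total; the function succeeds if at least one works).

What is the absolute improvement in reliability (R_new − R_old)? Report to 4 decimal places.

0.0765

R_before = 0.923
R_after = 1 − (1 − 0.923)^3 = 0.9995
ΔR = 0.9995 − 0.923 = 0.0765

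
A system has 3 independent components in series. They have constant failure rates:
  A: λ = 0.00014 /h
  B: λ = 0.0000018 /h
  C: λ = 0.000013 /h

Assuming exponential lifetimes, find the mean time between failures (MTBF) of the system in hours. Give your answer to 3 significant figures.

Series of exponential components: λ_sys = Σ λ_i
λ_sys = 0.00014 + 0.0000018 + 0.000013 = 1.5480e-04 /h
MTBF = 1 / λ_sys = 6460 h

6460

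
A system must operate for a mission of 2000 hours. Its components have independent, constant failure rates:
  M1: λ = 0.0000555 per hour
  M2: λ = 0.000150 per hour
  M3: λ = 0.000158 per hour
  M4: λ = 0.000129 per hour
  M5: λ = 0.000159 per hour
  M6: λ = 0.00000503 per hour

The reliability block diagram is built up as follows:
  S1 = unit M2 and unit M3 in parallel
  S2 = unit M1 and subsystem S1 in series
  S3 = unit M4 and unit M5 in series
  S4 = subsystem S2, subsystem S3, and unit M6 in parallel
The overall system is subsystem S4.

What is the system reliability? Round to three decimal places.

0.999

R(M1) = exp(−0.0000555 × 2000) = 0.89494
R(M2) = exp(−0.000150 × 2000) = 0.74082
R(M3) = exp(−0.000158 × 2000) = 0.72906
R(M4) = exp(−0.000129 × 2000) = 0.77260
R(M5) = exp(−0.000159 × 2000) = 0.72760
R(M6) = exp(−0.00000503 × 2000) = 0.98999
Parallel (M2 and M3): 1 − (1 − 0.74082)(1 − 0.72906) = 0.92978
Series (M1 and [0.92978]): 0.89494 × 0.92978 = 0.83210
Series (M4 and M5): 0.77260 × 0.72760 = 0.56214
Parallel ([0.83210], [0.56214], and M6): 1 − (1 − 0.83210)(1 − 0.56214)(1 − 0.98999) = 0.999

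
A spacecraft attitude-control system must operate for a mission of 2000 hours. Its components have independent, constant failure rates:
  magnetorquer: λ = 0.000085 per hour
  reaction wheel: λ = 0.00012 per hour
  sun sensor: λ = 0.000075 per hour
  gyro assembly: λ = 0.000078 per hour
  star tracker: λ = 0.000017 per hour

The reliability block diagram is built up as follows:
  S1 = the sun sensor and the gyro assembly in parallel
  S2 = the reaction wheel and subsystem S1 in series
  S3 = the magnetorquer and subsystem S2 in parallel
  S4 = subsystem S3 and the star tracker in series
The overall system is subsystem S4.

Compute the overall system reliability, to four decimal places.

0.9319

R(magnetorquer) = exp(−0.000085 × 2000) = 0.843665
R(reaction wheel) = exp(−0.00012 × 2000) = 0.786628
R(sun sensor) = exp(−0.000075 × 2000) = 0.860708
R(gyro assembly) = exp(−0.000078 × 2000) = 0.855559
R(star tracker) = exp(−0.000017 × 2000) = 0.966572
Parallel (sun sensor and gyro assembly): 1 − (1 − 0.860708)(1 − 0.855559) = 0.979881
Series (reaction wheel and [0.979881]): 0.786628 × 0.979881 = 0.770802
Parallel (magnetorquer and [0.770802]): 1 − (1 − 0.843665)(1 − 0.770802) = 0.964168
Series ([0.964168] and star tracker): 0.964168 × 0.966572 = 0.9319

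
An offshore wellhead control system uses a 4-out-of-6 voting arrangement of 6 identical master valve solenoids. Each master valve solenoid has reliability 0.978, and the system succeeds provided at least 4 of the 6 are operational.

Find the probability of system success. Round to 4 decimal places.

R = Σ_{i=4}^{6} C(6,i) p^i (1−p)^{6−i} with p = 0.978
C(6,4)·0.978^4·0.022^2 = 0.006642
C(6,5)·0.978^5·0.022^1 = 0.118105
C(6,6)·0.978^6·0.022^0 = 0.875051
Sum = 0.9998

0.9998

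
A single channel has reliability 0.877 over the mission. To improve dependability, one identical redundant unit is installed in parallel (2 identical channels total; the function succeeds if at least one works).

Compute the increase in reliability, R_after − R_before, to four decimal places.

R_before = 0.877
R_after = 1 − (1 − 0.877)^2 = 0.9849
ΔR = 0.9849 − 0.877 = 0.1079

0.1079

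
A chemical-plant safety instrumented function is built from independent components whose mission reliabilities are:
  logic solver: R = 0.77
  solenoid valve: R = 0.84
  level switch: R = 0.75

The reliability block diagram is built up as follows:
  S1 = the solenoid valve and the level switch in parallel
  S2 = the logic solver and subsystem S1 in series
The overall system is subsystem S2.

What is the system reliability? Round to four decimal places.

0.7392

Parallel (solenoid valve and level switch): 1 − (1 − 0.840000)(1 − 0.750000) = 0.960000
Series (logic solver and [0.960000]): 0.770000 × 0.960000 = 0.7392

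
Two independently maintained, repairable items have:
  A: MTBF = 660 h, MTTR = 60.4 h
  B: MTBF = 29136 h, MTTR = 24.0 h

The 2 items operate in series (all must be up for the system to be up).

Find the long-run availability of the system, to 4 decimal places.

0.9154

A(A) = MTBF/(MTBF+MTTR) = 660/(660+60.4) = 0.916158
A(B) = MTBF/(MTBF+MTTR) = 29136/(29136+24.0) = 0.999177
Series availability: 0.916158 × 0.999177 = 0.9154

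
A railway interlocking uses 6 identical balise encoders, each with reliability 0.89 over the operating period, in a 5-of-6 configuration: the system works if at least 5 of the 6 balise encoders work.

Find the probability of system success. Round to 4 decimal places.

0.8655

R = Σ_{i=5}^{6} C(6,i) p^i (1−p)^{6−i} with p = 0.89
C(6,5)·0.89^5·0.11^1 = 0.368548
C(6,6)·0.89^6·0.11^0 = 0.496981
Sum = 0.8655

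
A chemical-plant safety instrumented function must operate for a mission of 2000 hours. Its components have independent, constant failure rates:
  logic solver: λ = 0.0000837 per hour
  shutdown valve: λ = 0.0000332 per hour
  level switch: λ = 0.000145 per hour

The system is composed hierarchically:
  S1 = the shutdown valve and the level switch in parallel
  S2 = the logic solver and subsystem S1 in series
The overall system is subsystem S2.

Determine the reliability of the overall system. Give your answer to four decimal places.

0.8322

R(logic solver) = exp(−0.0000837 × 2000) = 0.845861
R(shutdown valve) = exp(−0.0000332 × 2000) = 0.935756
R(level switch) = exp(−0.000145 × 2000) = 0.748264
Parallel (shutdown valve and level switch): 1 − (1 − 0.935756)(1 − 0.748264) = 0.983827
Series (logic solver and [0.983827]): 0.845861 × 0.983827 = 0.8322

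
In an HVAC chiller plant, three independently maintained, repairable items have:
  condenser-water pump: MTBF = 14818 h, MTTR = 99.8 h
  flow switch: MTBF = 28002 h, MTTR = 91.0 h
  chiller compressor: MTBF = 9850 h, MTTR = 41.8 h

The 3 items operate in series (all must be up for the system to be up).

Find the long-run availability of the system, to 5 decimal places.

A(condenser-water pump) = MTBF/(MTBF+MTTR) = 14818/(14818+99.8) = 0.993310
A(flow switch) = MTBF/(MTBF+MTTR) = 28002/(28002+91.0) = 0.996761
A(chiller compressor) = MTBF/(MTBF+MTTR) = 9850/(9850+41.8) = 0.995774
Series availability: 0.993310 × 0.996761 × 0.995774 = 0.98591

0.98591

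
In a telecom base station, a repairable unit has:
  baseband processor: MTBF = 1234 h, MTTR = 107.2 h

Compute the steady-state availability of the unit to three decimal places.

A(baseband processor) = MTBF/(MTBF+MTTR) = 1234/(1234+107.2) = 0.920

0.920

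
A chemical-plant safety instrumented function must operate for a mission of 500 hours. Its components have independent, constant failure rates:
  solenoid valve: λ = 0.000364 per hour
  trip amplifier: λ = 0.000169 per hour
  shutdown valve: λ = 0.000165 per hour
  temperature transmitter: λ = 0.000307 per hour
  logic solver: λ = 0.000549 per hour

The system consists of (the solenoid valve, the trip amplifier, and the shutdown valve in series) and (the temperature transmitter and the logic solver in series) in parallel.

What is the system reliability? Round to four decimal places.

R(solenoid valve) = exp(−0.000364 × 500) = 0.833601
R(trip amplifier) = exp(−0.000169 × 500) = 0.918972
R(shutdown valve) = exp(−0.000165 × 500) = 0.920811
R(temperature transmitter) = exp(−0.000307 × 500) = 0.857701
R(logic solver) = exp(−0.000549 × 500) = 0.759952
Series (solenoid valve, trip amplifier, and shutdown valve): 0.833601 × 0.918972 × 0.920811 = 0.705393
Series (temperature transmitter and logic solver): 0.857701 × 0.759952 = 0.651812
Parallel ([0.705393] and [0.651812]): 1 − (1 − 0.705393)(1 − 0.651812) = 0.8974

0.8974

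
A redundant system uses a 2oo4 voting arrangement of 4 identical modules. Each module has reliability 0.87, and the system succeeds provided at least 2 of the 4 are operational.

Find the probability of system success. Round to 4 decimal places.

R = Σ_{i=2}^{4} C(4,i) p^i (1−p)^{4−i} with p = 0.87
C(4,2)·0.87^2·0.13^2 = 0.076750
C(4,3)·0.87^3·0.13^1 = 0.342422
C(4,4)·0.87^4·0.13^0 = 0.572898
Sum = 0.9921

0.9921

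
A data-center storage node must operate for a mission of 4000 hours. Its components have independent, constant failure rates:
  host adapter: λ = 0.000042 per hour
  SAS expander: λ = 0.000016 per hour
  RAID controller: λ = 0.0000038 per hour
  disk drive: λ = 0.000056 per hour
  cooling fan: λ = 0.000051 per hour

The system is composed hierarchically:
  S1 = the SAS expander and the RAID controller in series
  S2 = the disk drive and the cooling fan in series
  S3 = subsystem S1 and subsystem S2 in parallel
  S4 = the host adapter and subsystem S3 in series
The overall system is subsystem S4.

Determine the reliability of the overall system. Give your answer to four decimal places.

R(host adapter) = exp(−0.000042 × 4000) = 0.845354
R(SAS expander) = exp(−0.000016 × 4000) = 0.938005
R(RAID controller) = exp(−0.0000038 × 4000) = 0.984915
R(disk drive) = exp(−0.000056 × 4000) = 0.799315
R(cooling fan) = exp(−0.000051 × 4000) = 0.815462
Series (SAS expander and RAID controller): 0.938005 × 0.984915 = 0.923855
Series (disk drive and cooling fan): 0.799315 × 0.815462 = 0.651811
Parallel ([0.923855] and [0.651811]): 1 − (1 − 0.923855)(1 − 0.651811) = 0.973487
Series (host adapter and [0.973487]): 0.845354 × 0.973487 = 0.8229

0.8229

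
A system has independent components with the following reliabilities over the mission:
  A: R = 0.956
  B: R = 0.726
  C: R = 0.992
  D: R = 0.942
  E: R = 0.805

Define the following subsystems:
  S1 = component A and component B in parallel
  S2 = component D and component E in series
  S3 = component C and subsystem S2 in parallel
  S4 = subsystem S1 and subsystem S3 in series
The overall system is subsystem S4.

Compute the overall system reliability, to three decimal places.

Parallel (A and B): 1 − (1 − 0.95600)(1 − 0.72600) = 0.98794
Series (D and E): 0.94200 × 0.80500 = 0.75831
Parallel (C and [0.75831]): 1 − (1 − 0.99200)(1 − 0.75831) = 0.99807
Series ([0.98794] and [0.99807]): 0.98794 × 0.99807 = 0.986

0.986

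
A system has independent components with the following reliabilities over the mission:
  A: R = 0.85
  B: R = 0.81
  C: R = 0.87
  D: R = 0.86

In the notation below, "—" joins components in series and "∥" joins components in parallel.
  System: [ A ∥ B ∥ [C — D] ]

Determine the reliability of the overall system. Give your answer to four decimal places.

Series (C and D): 0.870000 × 0.860000 = 0.748200
Parallel (A, B, and [0.748200]): 1 − (1 − 0.850000)(1 − 0.810000)(1 − 0.748200) = 0.9928

0.9928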